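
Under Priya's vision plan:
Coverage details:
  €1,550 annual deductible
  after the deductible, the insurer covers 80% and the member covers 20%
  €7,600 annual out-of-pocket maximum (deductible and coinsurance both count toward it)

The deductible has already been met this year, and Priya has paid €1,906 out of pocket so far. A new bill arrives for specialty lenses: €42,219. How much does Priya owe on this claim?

With the deductible met, the entire €42,219 is subject to coinsurance.
Member's 20% share of €42,219 is €8,443.80.
That would bring total out-of-pocket to €10,349.80, past the €7,600 cap. The member is capped at €7,600 − €1,906 = €5,694 on this claim.

€5,694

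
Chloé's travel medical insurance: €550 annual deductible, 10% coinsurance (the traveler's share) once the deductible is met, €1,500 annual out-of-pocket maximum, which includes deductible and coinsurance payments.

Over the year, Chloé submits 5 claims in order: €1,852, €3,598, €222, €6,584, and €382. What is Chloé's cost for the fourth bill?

€437.80

Bill 1, €1,852: €550 to deductible, leaving €1,302; 10% of €1,302 = €130.20. Traveler pays €680.20; OOP now €680.20.
Bill 2, €3,598: deductible met; 10% of €3,598 = €359.80. Traveler owes €359.80 (running OOP €1,040).
Bill 3, €222: deductible already satisfied, so traveler's share is 10% × €222 = €22.20. Traveler owes €22.20 (running OOP €1,062.20).
Bill 4, €6,584: deductible already satisfied, so traveler's share is 10% × €6,584 = €658.40. Adding that to €1,062.20 gives €1,720.60, past the €1,500 cap; traveler pays only €1,500 − €1,062.20 = €437.80.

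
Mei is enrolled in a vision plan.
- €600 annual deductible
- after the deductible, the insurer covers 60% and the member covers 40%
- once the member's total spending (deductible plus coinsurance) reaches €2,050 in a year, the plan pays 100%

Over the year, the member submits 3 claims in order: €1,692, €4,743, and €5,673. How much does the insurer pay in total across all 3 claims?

€10,058

Claim 1 — €1,692: €600 finishes the deductible; €1,092 goes to coinsurance; coinsurance €1,092 × 40% = €436.80. Member pays €1,036.80; OOP now €1,036.80. Insurer: €1,692 − €1,036.80 = €655.20.
Claim 2 — €4,743: deductible met; 40% of €4,743 = €1,897.20. That would push OOP to €2,934, over the €2,050 cap, so member pays €2,050 − €1,036.80 = €1,013.20. Plan pays €4,743 − €1,013.20 = €3,729.80.
Claim 3 — €5,673: deductible already satisfied, so member's share is 40% × €5,673 = €2,269.20. Adding that to €2,050 gives €4,319.20, past the €2,050 cap; member pays only €2,050 − €2,050 = €0. Plan pays €5,673 − €0 = €5,673.
Insurer total = bills − member's total = €12,108 − €2,050 = €10,058.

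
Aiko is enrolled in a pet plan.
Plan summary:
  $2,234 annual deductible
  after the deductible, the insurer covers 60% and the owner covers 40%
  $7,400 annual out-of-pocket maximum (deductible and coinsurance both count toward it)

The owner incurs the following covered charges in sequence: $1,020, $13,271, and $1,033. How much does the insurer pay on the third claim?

Claim 1 ($1,020): all of it applies to the deductible. Owner pays $1,020; OOP now $1,020. Plan pays $1,020 − $1,020 = $0.
Claim 2 ($13,271): deductible takes $1,214, $12,057 remains; owner's 40% is $4,822.80. Owner owes $6,036.80 (running OOP $7,056.80). Plan pays $13,271 − $6,036.80 = $7,234.20.
Claim 3 ($1,033): deductible already satisfied, so owner's share is 40% × $1,033 = $413.20. Adding that to $7,056.80 gives $7,470, past the $7,400 cap; owner pays only $7,400 − $7,056.80 = $343.20. Insurer: $1,033 − $343.20 = $689.80.

$689.80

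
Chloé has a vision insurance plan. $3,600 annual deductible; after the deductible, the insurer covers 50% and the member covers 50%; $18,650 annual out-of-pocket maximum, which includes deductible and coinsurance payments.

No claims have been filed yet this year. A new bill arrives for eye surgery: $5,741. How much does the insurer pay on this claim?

Nothing has been paid toward the $3,600 deductible, so the first $3,600 of this charge is applied there.
That leaves $5,741 − $3,600 = $2,141 for coinsurance.
50% of $2,141 = $1,070.50 falls to the member.
So the member owes $3,600 + $1,070.50 = $4,670.50 before any cap.
Cumulative spending $0 + $4,670.50 = $4,670.50 stays under the $18,650 maximum.
Insurer pays the balance: $5,741 − $4,670.50 = $1,070.50.

$1,070.50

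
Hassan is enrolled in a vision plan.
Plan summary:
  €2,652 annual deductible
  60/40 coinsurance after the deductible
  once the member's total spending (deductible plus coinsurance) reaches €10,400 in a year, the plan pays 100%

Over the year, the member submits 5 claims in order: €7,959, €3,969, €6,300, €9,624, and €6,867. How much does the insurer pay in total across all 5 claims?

Bill 1, €7,959: €2,652 finishes the deductible; €5,307 goes to coinsurance; member's 40% is €2,122.80. Cost to member: €4,774.80. OOP to date €4,774.80. Insurer: €7,959 − €4,774.80 = €3,184.20.
Bill 2, €3,969: deductible met; 40% of €3,969 = €1,587.60. Member owes €1,587.60 (running OOP €6,362.40). Insurer: €3,969 − €1,587.60 = €2,381.40.
Bill 3, €6,300: 40% coinsurance on €6,300 = €2,520. Cost to member: €2,520. OOP to date €8,882.40. Plan pays €6,300 − €2,520 = €3,780.
Bill 4, €9,624: 40% coinsurance on €9,624 = €3,849.60. OOP would hit €12,732 > €10,400, so the cap limits the member to €10,400 − €8,882.40 = €1,517.60. Plan pays €9,624 − €1,517.60 = €8,106.40.
Bill 5, €6,867: 40% coinsurance on €6,867 = €2,746.80. That would push OOP to €13,146.80, over the €10,400 cap, so member pays €10,400 − €10,400 = €0. Insurer: €6,867 − €0 = €6,867.
Insurer total: €3,184.20 + €2,381.40 + €3,780 + €8,106.40 + €6,867 = €24,319.

€24,319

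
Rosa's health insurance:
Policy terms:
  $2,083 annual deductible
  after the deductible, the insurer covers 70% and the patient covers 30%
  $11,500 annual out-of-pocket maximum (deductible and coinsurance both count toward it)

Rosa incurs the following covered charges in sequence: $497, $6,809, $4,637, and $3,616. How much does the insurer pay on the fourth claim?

Claim 1 — $497: all of it applies to the deductible. Cost to patient: $497. OOP to date $497. Insurer: $497 − $497 = $0.
Claim 2 — $6,809: $1,586 to deductible, leaving $5,223; 30% of $5,223 = $1,566.90. Patient pays $3,152.90; OOP now $3,649.90. Insurer: $6,809 − $3,152.90 = $3,656.10.
Claim 3 — $4,637: deductible met; 30% of $4,637 = $1,391.10. Cost to patient: $1,391.10. OOP to date $5,041. Plan pays $4,637 − $1,391.10 = $3,245.90.
Claim 4 — $3,616: deductible met; 30% of $3,616 = $1,084.80. Patient owes $1,084.80 (running OOP $6,125.80). Insurer: $3,616 − $1,084.80 = $2,531.20.

$2,531.20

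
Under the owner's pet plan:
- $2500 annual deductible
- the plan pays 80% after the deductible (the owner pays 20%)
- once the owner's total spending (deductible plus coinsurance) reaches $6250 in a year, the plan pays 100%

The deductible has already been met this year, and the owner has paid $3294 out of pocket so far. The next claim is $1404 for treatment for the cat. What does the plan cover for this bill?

The deductible is already satisfied, so the full bill goes to coinsurance.
Owner's 20% share of $1404 is $280.80.
Year-to-date out-of-pocket becomes $3294 + $280.80 = $3574.80, still under the $6250 maximum, so no cap applies.
The plan picks up $1404 − $280.80 = $1123.20.

$1123.20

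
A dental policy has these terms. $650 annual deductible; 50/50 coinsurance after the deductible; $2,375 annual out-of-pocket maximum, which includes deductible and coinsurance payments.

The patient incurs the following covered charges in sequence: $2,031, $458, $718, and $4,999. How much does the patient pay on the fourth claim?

$446.50

#1 ($2,031): $650 finishes the deductible; $1,381 goes to coinsurance; coinsurance $1,381 × 50% = $690.50. Patient pays $1,340.50; OOP now $1,340.50.
#2 ($458): deductible met; 50% of $458 = $229. Cost to patient: $229. OOP to date $1,569.50.
#3 ($718): 50% coinsurance on $718 = $359. Patient pays $359; OOP now $1,928.50.
#4 ($4,999): deductible already satisfied, so patient's share is 50% × $4,999 = $2,499.50. Adding that to $1,928.50 gives $4,428, past the $2,375 cap; patient pays only $2,375 − $1,928.50 = $446.50.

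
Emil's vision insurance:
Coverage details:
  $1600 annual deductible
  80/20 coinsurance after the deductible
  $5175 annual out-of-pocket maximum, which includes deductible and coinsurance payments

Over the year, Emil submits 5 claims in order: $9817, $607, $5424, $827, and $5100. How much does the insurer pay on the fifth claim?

$4540

Claim 1 — $9817: $1600 finishes the deductible; $8217 goes to coinsurance; 20% of $8217 = $1643.40. Cost to member: $3243.40. OOP to date $3243.40. Insurer: $9817 − $3243.40 = $6573.60.
Claim 2 — $607: deductible met; 20% of $607 = $121.40. Member pays $121.40; OOP now $3364.80. Plan pays $607 − $121.40 = $485.60.
Claim 3 — $5424: deductible met; 20% of $5424 = $1084.80. Member owes $1084.80 (running OOP $4449.60). Insurer: $5424 − $1084.80 = $4339.20.
Claim 4 — $827: deductible already satisfied, so member's share is 20% × $827 = $165.40. Member owes $165.40 (running OOP $4615). Plan pays $827 − $165.40 = $661.60.
Claim 5 — $5100: deductible already satisfied, so member's share is 20% × $5100 = $1020. Adding that to $4615 gives $5635, past the $5175 cap; member pays only $5175 − $4615 = $560. Insurer: $5100 − $560 = $4540.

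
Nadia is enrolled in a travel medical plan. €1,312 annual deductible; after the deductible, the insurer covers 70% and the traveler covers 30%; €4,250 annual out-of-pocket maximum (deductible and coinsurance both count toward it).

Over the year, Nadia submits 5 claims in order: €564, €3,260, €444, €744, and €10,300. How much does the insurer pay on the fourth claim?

€520.80

Claim 1 — €564: fully absorbed by the deductible. Traveler owes €564 (running OOP €564). Insurer: €564 − €564 = €0.
Claim 2 — €3,260: deductible takes €748, €2,512 remains; traveler's 30% is €753.60. Traveler pays €1,501.60; OOP now €2,065.60. Insurer: €3,260 − €1,501.60 = €1,758.40.
Claim 3 — €444: deductible met; 30% of €444 = €133.20. Traveler owes €133.20 (running OOP €2,198.80). Insurer: €444 − €133.20 = €310.80.
Claim 4 — €744: deductible already satisfied, so traveler's share is 30% × €744 = €223.20. Traveler owes €223.20 (running OOP €2,422). Plan pays €744 − €223.20 = €520.80.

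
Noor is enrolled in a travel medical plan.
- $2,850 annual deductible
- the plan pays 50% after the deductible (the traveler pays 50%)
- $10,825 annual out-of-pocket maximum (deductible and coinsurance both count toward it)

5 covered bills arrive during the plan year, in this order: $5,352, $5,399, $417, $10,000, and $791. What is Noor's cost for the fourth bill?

Bill 1, $5,352: deductible takes $2,850, $2,502 remains; traveler's 50% is $1,251. Cost to traveler: $4,101. OOP to date $4,101.
Bill 2, $5,399: 50% coinsurance on $5,399 = $2,699.50. Traveler pays $2,699.50; OOP now $6,800.50.
Bill 3, $417: deductible already satisfied, so traveler's share is 50% × $417 = $208.50. Traveler owes $208.50 (running OOP $7,009).
Bill 4, $10,000: deductible already satisfied, so traveler's share is 50% × $10,000 = $5,000. Adding that to $7,009 gives $12,009, past the $10,825 cap; traveler pays only $10,825 − $7,009 = $3,816.

$3,816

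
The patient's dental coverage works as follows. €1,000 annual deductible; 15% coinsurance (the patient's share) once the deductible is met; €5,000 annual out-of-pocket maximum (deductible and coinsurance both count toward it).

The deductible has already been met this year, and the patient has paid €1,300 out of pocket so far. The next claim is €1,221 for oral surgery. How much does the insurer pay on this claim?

€1,037.85

The deductible is already satisfied, so the full bill goes to coinsurance.
Patient's 15% share of €1,221 is €183.15.
Year-to-date out-of-pocket becomes €1,300 + €183.15 = €1,483.15, still under the €5,000 maximum, so no cap applies.
The insurer covers the remainder: €1,221 − €183.15 = €1,037.85.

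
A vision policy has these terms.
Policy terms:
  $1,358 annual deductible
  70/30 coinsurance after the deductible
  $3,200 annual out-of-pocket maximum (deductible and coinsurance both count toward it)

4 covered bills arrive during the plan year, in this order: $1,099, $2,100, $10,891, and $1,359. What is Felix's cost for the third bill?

Claim 1 ($1,099): fully absorbed by the deductible. Member pays $1,099; OOP now $1,099.
Claim 2 ($2,100): $259 to deductible, leaving $1,841; member's 30% is $552.30. Member owes $811.30 (running OOP $1,910.30).
Claim 3 ($10,891): deductible met; 30% of $10,891 = $3,267.30. OOP would hit $5,177.60 > $3,200, so the cap limits the member to $3,200 − $1,910.30 = $1,289.70.

$1,289.70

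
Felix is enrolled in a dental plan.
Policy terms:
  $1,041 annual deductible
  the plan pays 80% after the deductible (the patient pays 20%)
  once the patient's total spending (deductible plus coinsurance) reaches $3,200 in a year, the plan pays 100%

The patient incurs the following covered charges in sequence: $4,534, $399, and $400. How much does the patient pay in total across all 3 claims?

$1,899.40

#1 ($4,534): $1,041 to deductible, leaving $3,493; coinsurance $3,493 × 20% = $698.60. Patient owes $1,739.60 (running OOP $1,739.60).
#2 ($399): deductible already satisfied, so patient's share is 20% × $399 = $79.80. Cost to patient: $79.80. OOP to date $1,819.40.
#3 ($400): deductible met; 20% of $400 = $80. Patient pays $80; OOP now $1,899.40.
Total paid by the patient: $1,739.60 + $79.80 + $80 = $1,899.40.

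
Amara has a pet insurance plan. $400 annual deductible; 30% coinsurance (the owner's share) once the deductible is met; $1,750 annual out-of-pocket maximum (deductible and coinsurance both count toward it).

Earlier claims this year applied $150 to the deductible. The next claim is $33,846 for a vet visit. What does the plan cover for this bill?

Remaining deductible: $400 − $150 = $250.
The remaining $33,596 (= $33,846 − $250) moves to coinsurance.
30% of $33,596 = $10,078.80 falls to the owner.
So the owner owes $250 + $10,078.80 = $10,328.80 before any cap.
Year-to-date out-of-pocket would reach $150 + $10,328.80 = $10,478.80, above the $1,750 maximum, so the owner pays only $1,750 − $150 = $1,600.
The insurer covers the remainder: $33,846 − $1,600 = $32,246.

$32,246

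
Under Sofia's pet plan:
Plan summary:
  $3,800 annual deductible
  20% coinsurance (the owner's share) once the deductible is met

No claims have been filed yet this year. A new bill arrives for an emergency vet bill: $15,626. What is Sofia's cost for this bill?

Deductible not yet touched, so the first $3,800 of the bill goes to the deductible.
The remaining $11,826 (= $15,626 − $3,800) moves to coinsurance.
20% of $11,826 = $2,365.20 falls to the owner.
That puts the owner's cost at $3,800 + $2,365.20 = $6,165.20.

$6,165.20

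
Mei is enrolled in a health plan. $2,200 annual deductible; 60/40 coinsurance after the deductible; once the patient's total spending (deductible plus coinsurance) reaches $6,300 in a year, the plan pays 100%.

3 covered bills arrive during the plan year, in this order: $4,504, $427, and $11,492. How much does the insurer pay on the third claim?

$8,484.40

Claim 1 ($4,504): $2,200 to deductible, leaving $2,304; patient's 40% is $921.60. Patient owes $3,121.60 (running OOP $3,121.60). Insurer: $4,504 − $3,121.60 = $1,382.40.
Claim 2 ($427): deductible already satisfied, so patient's share is 40% × $427 = $170.80. Patient pays $170.80; OOP now $3,292.40. Plan pays $427 − $170.80 = $256.20.
Claim 3 ($11,492): 40% coinsurance on $11,492 = $4,596.80. OOP would hit $7,889.20 > $6,300, so the cap limits the patient to $6,300 − $3,292.40 = $3,007.60. Insurer: $11,492 − $3,007.60 = $8,484.40.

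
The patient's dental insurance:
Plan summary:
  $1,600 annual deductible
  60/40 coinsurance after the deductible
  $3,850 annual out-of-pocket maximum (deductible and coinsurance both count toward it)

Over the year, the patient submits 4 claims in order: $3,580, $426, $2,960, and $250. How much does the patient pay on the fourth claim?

Bill 1, $3,580: $1,600 finishes the deductible; $1,980 goes to coinsurance; coinsurance $1,980 × 40% = $792. Cost to patient: $2,392. OOP to date $2,392.
Bill 2, $426: deductible already satisfied, so patient's share is 40% × $426 = $170.40. Cost to patient: $170.40. OOP to date $2,562.40.
Bill 3, $2,960: deductible met; 40% of $2,960 = $1,184. Patient owes $1,184 (running OOP $3,746.40).
Bill 4, $250: deductible already satisfied, so patient's share is 40% × $250 = $100. Patient owes $100 (running OOP $3,846.40).

$100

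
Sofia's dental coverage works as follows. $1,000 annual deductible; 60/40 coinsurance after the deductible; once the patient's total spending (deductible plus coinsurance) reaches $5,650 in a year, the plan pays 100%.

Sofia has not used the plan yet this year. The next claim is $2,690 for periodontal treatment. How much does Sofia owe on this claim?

The full $1,000 deductible is still open; $1,000 of this bill applies to it.
The remaining $1,690 (= $2,690 − $1,000) moves to coinsurance.
40% of $1,690 = $676 falls to the patient.
Patient responsibility before any cap: $1,000 + $676 = $1,676.
Cumulative spending $0 + $1,676 = $1,676 stays under the $5,650 maximum.

$1,676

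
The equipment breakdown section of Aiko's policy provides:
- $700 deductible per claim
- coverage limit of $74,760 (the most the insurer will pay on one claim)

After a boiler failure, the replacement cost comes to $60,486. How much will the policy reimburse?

Less the $700 deductible: $60,486 − $700 = $59,786.
$59,786 ≤ $74,760, so the limit doesn't bind; insurer pays $59,786.

$59,786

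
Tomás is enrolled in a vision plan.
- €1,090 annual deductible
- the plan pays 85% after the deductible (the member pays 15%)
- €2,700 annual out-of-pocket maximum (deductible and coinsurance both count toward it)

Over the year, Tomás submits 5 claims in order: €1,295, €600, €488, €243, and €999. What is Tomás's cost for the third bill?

Claim 1 — €1,295: €1,090 to deductible, leaving €205; coinsurance €205 × 15% = €30.75. Member pays €1,120.75; OOP now €1,120.75.
Claim 2 — €600: deductible met; 15% of €600 = €90. Member pays €90; OOP now €1,210.75.
Claim 3 — €488: 15% coinsurance on €488 = €73.20. Member pays €73.20; OOP now €1,283.95.

€73.20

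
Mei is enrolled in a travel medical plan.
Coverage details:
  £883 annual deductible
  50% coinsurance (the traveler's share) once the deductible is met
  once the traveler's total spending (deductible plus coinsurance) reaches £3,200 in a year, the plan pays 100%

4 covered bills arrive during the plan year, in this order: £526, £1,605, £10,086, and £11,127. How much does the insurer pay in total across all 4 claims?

£20,144

Bill 1, £526: all of it applies to the deductible. Traveler owes £526 (running OOP £526). Plan pays £526 − £526 = £0.
Bill 2, £1,605: £357 finishes the deductible; £1,248 goes to coinsurance; coinsurance £1,248 × 50% = £624. Traveler owes £981 (running OOP £1,507). Plan pays £1,605 − £981 = £624.
Bill 3, £10,086: 50% coinsurance on £10,086 = £5,043. That would push OOP to £6,550, over the £3,200 cap, so traveler pays £3,200 − £1,507 = £1,693. Plan pays £10,086 − £1,693 = £8,393.
Bill 4, £11,127: 50% coinsurance on £11,127 = £5,563.50. OOP would hit £8,763.50 > £3,200, so the cap limits the traveler to £3,200 − £3,200 = £0. Insurer: £11,127 − £0 = £11,127.
Insurer total = bills − traveler's total = £23,344 − £3,200 = £20,144.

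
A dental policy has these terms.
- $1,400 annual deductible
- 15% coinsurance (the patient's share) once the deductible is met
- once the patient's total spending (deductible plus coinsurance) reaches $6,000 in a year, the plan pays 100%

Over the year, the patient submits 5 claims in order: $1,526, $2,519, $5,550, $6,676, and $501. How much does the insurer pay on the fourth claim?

$5,674.60

Claim 1 ($1,526): $1,400 finishes the deductible; $126 goes to coinsurance; patient's 15% is $18.90. Patient owes $1,418.90 (running OOP $1,418.90). Insurer: $1,526 − $1,418.90 = $107.10.
Claim 2 ($2,519): deductible already satisfied, so patient's share is 15% × $2,519 = $377.85. Patient pays $377.85; OOP now $1,796.75. Insurer: $2,519 − $377.85 = $2,141.15.
Claim 3 ($5,550): deductible already satisfied, so patient's share is 15% × $5,550 = $832.50. Cost to patient: $832.50. OOP to date $2,629.25. Insurer: $5,550 − $832.50 = $4,717.50.
Claim 4 ($6,676): deductible met; 15% of $6,676 = $1,001.40. Patient pays $1,001.40; OOP now $3,630.65. Plan pays $6,676 − $1,001.40 = $5,674.60.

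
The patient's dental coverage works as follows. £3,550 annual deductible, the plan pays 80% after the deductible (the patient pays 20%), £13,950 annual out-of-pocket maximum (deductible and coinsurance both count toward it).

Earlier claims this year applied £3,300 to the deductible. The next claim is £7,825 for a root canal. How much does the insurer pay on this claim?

Deductible still to meet: £3,550 − £3,300 = £250.
That leaves £7,825 − £250 = £7,575 for coinsurance.
Coinsurance: £7,575 × 20% = £1,515.
Patient responsibility before any cap: £250 + £1,515 = £1,765.
Total out-of-pocket so far would be £3,300 + £1,765 = £5,065, below the £13,950 cap — no reduction.
The plan picks up £7,825 − £1,765 = £6,060.

£6,060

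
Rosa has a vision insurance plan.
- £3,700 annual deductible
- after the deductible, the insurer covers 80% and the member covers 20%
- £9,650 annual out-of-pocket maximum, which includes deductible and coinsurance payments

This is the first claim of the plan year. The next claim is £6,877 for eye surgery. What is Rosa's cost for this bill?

£4,335.40

The full £3,700 deductible is still open; £3,700 of this bill applies to it.
After the £3,700 deductible portion, £6,877 − £3,700 = £3,177 is subject to coinsurance.
Member's 20% share of £3,177 is £635.40.
Member responsibility before any cap: £3,700 + £635.40 = £4,335.40.
Cumulative spending £0 + £4,335.40 = £4,335.40 stays under the £9,650 maximum.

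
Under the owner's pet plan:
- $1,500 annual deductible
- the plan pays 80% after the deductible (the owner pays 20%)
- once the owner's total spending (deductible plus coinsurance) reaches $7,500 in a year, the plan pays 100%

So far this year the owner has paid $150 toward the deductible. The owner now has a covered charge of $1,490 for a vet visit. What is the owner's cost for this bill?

Deductible still to meet: $1,500 − $150 = $1,350.
That leaves $1,490 − $1,350 = $140 for coinsurance.
20% of $140 = $28 falls to the owner.
So the owner owes $1,350 + $28 = $1,378 before any cap.
Total out-of-pocket so far would be $150 + $1,378 = $1,528, below the $7,500 cap — no reduction.

$1,378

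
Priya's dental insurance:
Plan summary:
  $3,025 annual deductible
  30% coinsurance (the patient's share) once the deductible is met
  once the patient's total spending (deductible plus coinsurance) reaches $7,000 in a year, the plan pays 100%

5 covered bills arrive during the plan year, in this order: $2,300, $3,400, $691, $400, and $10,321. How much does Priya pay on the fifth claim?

Claim 1 — $2,300: all of it applies to the deductible. Patient pays $2,300; OOP now $2,300.
Claim 2 — $3,400: $725 to deductible, leaving $2,675; patient's 30% is $802.50. Patient owes $1,527.50 (running OOP $3,827.50).
Claim 3 — $691: deductible already satisfied, so patient's share is 30% × $691 = $207.30. Patient pays $207.30; OOP now $4,034.80.
Claim 4 — $400: 30% coinsurance on $400 = $120. Patient pays $120; OOP now $4,154.80.
Claim 5 — $10,321: 30% coinsurance on $10,321 = $3,096.30. OOP would hit $7,251.10 > $7,000, so the cap limits the patient to $7,000 − $4,154.80 = $2,845.20.

$2,845.20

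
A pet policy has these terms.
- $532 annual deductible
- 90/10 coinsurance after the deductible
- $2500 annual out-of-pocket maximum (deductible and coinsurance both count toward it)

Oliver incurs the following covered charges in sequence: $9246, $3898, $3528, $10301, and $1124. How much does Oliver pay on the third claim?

Claim 1 ($9246): $532 to deductible, leaving $8714; coinsurance $8714 × 10% = $871.40. Cost to owner: $1403.40. OOP to date $1403.40.
Claim 2 ($3898): deductible met; 10% of $3898 = $389.80. Owner pays $389.80; OOP now $1793.20.
Claim 3 ($3528): deductible already satisfied, so owner's share is 10% × $3528 = $352.80. Owner owes $352.80 (running OOP $2146).

$352.80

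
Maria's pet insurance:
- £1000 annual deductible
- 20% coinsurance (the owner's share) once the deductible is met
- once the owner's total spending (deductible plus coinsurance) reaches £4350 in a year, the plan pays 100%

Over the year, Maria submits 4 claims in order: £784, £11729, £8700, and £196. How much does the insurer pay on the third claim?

Claim 1 — £784: entire amount goes to the deductible. Owner owes £784 (running OOP £784). Plan pays £784 − £784 = £0.
Claim 2 — £11729: £216 to deductible, leaving £11513; 20% of £11513 = £2302.60. Cost to owner: £2518.60. OOP to date £3302.60. Insurer: £11729 − £2518.60 = £9210.40.
Claim 3 — £8700: deductible met; 20% of £8700 = £1740. OOP would hit £5042.60 > £4350, so the cap limits the owner to £4350 − £3302.60 = £1047.40. Insurer: £8700 − £1047.40 = £7652.60.

£7652.60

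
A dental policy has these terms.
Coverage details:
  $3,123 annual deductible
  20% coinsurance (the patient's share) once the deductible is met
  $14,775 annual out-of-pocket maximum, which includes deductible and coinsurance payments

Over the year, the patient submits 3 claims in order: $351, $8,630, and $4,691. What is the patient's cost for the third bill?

#1 ($351): entire amount goes to the deductible. Patient owes $351 (running OOP $351).
#2 ($8,630): $2,772 to deductible, leaving $5,858; patient's 20% is $1,171.60. Patient pays $3,943.60; OOP now $4,294.60.
#3 ($4,691): deductible already satisfied, so patient's share is 20% × $4,691 = $938.20. Patient owes $938.20 (running OOP $5,232.80).

$938.20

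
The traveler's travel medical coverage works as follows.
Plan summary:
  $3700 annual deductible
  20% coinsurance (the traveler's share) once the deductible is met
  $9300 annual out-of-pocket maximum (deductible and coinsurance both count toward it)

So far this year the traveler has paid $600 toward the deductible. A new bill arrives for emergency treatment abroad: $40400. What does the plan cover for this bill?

Deductible still to meet: $3700 − $600 = $3100.
The remaining $37300 (= $40400 − $3100) moves to coinsurance.
Traveler's 20% share of $37300 is $7460.
That puts the traveler's cost at $3100 + $7460 = $10560 before any cap.
Adding $10560 to the $600 already spent would give $11160, which exceeds the $9300 cap; the traveler pays just $9300 − $600 = $8700.
The plan picks up $40400 − $8700 = $31700.

$31700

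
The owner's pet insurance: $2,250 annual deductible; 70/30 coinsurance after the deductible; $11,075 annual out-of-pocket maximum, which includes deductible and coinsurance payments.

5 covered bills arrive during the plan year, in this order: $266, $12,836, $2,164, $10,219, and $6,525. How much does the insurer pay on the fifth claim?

#1 ($266): fully absorbed by the deductible. Owner pays $266; OOP now $266. Insurer: $266 − $266 = $0.
#2 ($12,836): $1,984 to deductible, leaving $10,852; coinsurance $10,852 × 30% = $3,255.60. Owner pays $5,239.60; OOP now $5,505.60. Insurer: $12,836 − $5,239.60 = $7,596.40.
#3 ($2,164): 30% coinsurance on $2,164 = $649.20. Owner pays $649.20; OOP now $6,154.80. Insurer: $2,164 − $649.20 = $1,514.80.
#4 ($10,219): deductible met; 30% of $10,219 = $3,065.70. Cost to owner: $3,065.70. OOP to date $9,220.50. Plan pays $10,219 − $3,065.70 = $7,153.30.
#5 ($6,525): deductible met; 30% of $6,525 = $1,957.50. OOP would hit $11,178 > $11,075, so the cap limits the owner to $11,075 − $9,220.50 = $1,854.50. Plan pays $6,525 − $1,854.50 = $4,670.50.

$4,670.50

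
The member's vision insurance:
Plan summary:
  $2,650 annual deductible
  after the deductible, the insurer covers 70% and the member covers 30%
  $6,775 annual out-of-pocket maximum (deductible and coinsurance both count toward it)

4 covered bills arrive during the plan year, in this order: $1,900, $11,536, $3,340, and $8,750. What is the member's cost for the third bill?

Claim 1 — $1,900: entire amount goes to the deductible. Cost to member: $1,900. OOP to date $1,900.
Claim 2 — $11,536: $750 to deductible, leaving $10,786; coinsurance $10,786 × 30% = $3,235.80. Cost to member: $3,985.80. OOP to date $5,885.80.
Claim 3 — $3,340: deductible met; 30% of $3,340 = $1,002. That would push OOP to $6,887.80, over the $6,775 cap, so member pays $6,775 − $5,885.80 = $889.20.

$889.20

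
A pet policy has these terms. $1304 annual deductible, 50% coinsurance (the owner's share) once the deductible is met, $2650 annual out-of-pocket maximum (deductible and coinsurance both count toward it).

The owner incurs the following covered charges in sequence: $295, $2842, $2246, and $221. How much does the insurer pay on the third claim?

Bill 1, $295: all of it applies to the deductible. Owner pays $295; OOP now $295. Insurer: $295 − $295 = $0.
Bill 2, $2842: deductible takes $1009, $1833 remains; owner's 50% is $916.50. Owner owes $1925.50 (running OOP $2220.50). Insurer: $2842 − $1925.50 = $916.50.
Bill 3, $2246: deductible met; 50% of $2246 = $1123. OOP would hit $3343.50 > $2650, so the cap limits the owner to $2650 − $2220.50 = $429.50. Plan pays $2246 − $429.50 = $1816.50.

$1816.50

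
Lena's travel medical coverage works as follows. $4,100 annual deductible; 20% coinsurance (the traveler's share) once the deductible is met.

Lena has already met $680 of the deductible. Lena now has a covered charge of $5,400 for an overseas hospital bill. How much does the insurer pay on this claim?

$1,584

Remaining deductible: $4,100 − $680 = $3,420.
That leaves $5,400 − $3,420 = $1,980 for coinsurance.
Coinsurance: $1,980 × 20% = $396.
That puts the traveler's cost at $3,420 + $396 = $3,816.
The insurer covers the remainder: $5,400 − $3,816 = $1,584.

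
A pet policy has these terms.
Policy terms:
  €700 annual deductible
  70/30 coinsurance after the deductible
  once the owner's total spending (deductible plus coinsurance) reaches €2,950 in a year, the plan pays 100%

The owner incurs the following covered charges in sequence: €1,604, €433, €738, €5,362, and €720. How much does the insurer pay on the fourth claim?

Bill 1, €1,604: €700 finishes the deductible; €904 goes to coinsurance; owner's 30% is €271.20. Owner pays €971.20; OOP now €971.20. Plan pays €1,604 − €971.20 = €632.80.
Bill 2, €433: deductible already satisfied, so owner's share is 30% × €433 = €129.90. Owner pays €129.90; OOP now €1,101.10. Insurer: €433 − €129.90 = €303.10.
Bill 3, €738: deductible already satisfied, so owner's share is 30% × €738 = €221.40. Owner pays €221.40; OOP now €1,322.50. Insurer: €738 − €221.40 = €516.60.
Bill 4, €5,362: 30% coinsurance on €5,362 = €1,608.60. Owner pays €1,608.60; OOP now €2,931.10. Plan pays €5,362 − €1,608.60 = €3,753.40.

€3,753.40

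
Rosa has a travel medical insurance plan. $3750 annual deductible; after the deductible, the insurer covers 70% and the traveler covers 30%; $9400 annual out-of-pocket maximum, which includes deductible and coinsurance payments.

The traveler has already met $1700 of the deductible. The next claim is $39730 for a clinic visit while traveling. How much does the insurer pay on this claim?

Deductible still to meet: $3750 − $1700 = $2050.
After the $2050 deductible portion, $39730 − $2050 = $37680 is subject to coinsurance.
Traveler's 30% share of $37680 is $11304.
Traveler responsibility before any cap: $2050 + $11304 = $13354.
Adding $13354 to the $1700 already spent would give $15054, which exceeds the $9400 cap; the traveler pays just $9400 − $1700 = $7700.
The insurer covers the remainder: $39730 − $7700 = $32030.

$32030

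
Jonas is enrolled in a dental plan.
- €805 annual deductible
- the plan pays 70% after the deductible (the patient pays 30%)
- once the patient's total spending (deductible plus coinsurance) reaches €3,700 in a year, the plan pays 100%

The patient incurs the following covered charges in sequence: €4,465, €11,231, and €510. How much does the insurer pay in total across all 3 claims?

€12,506

Bill 1, €4,465: €805 to deductible, leaving €3,660; coinsurance €3,660 × 30% = €1,098. Patient owes €1,903 (running OOP €1,903). Insurer: €4,465 − €1,903 = €2,562.
Bill 2, €11,231: deductible met; 30% of €11,231 = €3,369.30. That would push OOP to €5,272.30, over the €3,700 cap, so patient pays €3,700 − €1,903 = €1,797. Plan pays €11,231 − €1,797 = €9,434.
Bill 3, €510: deductible already satisfied, so patient's share is 30% × €510 = €153. OOP would hit €3,853 > €3,700, so the cap limits the patient to €3,700 − €3,700 = €0. Insurer: €510 − €0 = €510.
Insurer total = bills − patient's total = €16,206 − €3,700 = €12,506.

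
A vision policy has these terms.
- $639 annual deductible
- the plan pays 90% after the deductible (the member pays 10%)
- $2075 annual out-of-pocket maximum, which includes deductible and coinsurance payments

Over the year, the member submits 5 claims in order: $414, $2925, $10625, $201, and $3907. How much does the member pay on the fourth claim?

Claim 1 — $414: fully absorbed by the deductible. Member pays $414; OOP now $414.
Claim 2 — $2925: deductible takes $225, $2700 remains; member's 10% is $270. Member pays $495; OOP now $909.
Claim 3 — $10625: 10% coinsurance on $10625 = $1062.50. Cost to member: $1062.50. OOP to date $1971.50.
Claim 4 — $201: 10% coinsurance on $201 = $20.10. Member pays $20.10; OOP now $1991.60.

$20.10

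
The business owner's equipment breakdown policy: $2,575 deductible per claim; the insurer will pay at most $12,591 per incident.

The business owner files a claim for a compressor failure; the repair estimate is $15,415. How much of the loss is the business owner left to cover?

Less the $2,575 deductible: $15,415 − $2,575 = $12,840.
Since $12,840 > $12,591, the payout is capped at $12,591.
Out of pocket: $15,415 − $12,591 = $2,824.

$2,824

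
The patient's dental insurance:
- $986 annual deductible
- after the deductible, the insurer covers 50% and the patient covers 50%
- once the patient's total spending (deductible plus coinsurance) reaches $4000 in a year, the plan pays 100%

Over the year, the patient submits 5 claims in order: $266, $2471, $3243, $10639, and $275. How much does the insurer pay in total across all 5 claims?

#1 ($266): all of it applies to the deductible. Cost to patient: $266. OOP to date $266. Insurer: $266 − $266 = $0.
#2 ($2471): $720 to deductible, leaving $1751; 50% of $1751 = $875.50. Cost to patient: $1595.50. OOP to date $1861.50. Plan pays $2471 − $1595.50 = $875.50.
#3 ($3243): deductible already satisfied, so patient's share is 50% × $3243 = $1621.50. Cost to patient: $1621.50. OOP to date $3483. Insurer: $3243 − $1621.50 = $1621.50.
#4 ($10639): deductible already satisfied, so patient's share is 50% × $10639 = $5319.50. That would push OOP to $8802.50, over the $4000 cap, so patient pays $4000 − $3483 = $517. Insurer: $10639 − $517 = $10122.
#5 ($275): deductible met; 50% of $275 = $137.50. That would push OOP to $4137.50, over the $4000 cap, so patient pays $4000 − $4000 = $0. Plan pays $275 − $0 = $275.
Insurer total: $0 + $875.50 + $1621.50 + $10122 + $275 = $12894.

$12894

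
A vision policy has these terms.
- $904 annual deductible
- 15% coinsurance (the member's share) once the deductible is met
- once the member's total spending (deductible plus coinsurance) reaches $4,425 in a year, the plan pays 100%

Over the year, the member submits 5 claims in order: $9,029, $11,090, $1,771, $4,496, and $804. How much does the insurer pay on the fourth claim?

$4,122.90

#1 ($9,029): $904 to deductible, leaving $8,125; coinsurance $8,125 × 15% = $1,218.75. Member owes $2,122.75 (running OOP $2,122.75). Plan pays $9,029 − $2,122.75 = $6,906.25.
#2 ($11,090): deductible already satisfied, so member's share is 15% × $11,090 = $1,663.50. Member owes $1,663.50 (running OOP $3,786.25). Insurer: $11,090 − $1,663.50 = $9,426.50.
#3 ($1,771): deductible already satisfied, so member's share is 15% × $1,771 = $265.65. Member owes $265.65 (running OOP $4,051.90). Insurer: $1,771 − $265.65 = $1,505.35.
#4 ($4,496): deductible met; 15% of $4,496 = $674.40. That would push OOP to $4,726.30, over the $4,425 cap, so member pays $4,425 − $4,051.90 = $373.10. Insurer: $4,496 − $373.10 = $4,122.90.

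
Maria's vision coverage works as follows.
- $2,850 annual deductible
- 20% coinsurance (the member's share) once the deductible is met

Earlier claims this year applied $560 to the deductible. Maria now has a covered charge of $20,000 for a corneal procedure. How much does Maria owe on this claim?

$5,832

Remaining deductible: $2,850 − $560 = $2,290.
The remaining $17,710 (= $20,000 − $2,290) moves to coinsurance.
20% of $17,710 = $3,542 falls to the member.
That puts the member's cost at $2,290 + $3,542 = $5,832.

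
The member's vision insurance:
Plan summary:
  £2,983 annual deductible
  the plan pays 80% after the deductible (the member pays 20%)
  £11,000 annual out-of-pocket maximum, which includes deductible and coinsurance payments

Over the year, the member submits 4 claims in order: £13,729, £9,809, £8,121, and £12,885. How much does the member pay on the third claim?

£1,624.20

#1 (£13,729): £2,983 to deductible, leaving £10,746; member's 20% is £2,149.20. Member owes £5,132.20 (running OOP £5,132.20).
#2 (£9,809): deductible met; 20% of £9,809 = £1,961.80. Cost to member: £1,961.80. OOP to date £7,094.
#3 (£8,121): deductible already satisfied, so member's share is 20% × £8,121 = £1,624.20. Member owes £1,624.20 (running OOP £8,718.20).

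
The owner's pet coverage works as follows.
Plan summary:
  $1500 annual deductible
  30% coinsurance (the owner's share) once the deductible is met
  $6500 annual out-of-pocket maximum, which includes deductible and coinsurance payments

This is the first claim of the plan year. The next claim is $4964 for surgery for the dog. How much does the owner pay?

$2539.20

Nothing has been paid toward the $1500 deductible, so the first $1500 of this charge is applied there.
After the $1500 deductible portion, $4964 − $1500 = $3464 is subject to coinsurance.
Coinsurance: $3464 × 30% = $1039.20.
So the owner owes $1500 + $1039.20 = $2539.20 before any cap.
Year-to-date out-of-pocket becomes $0 + $2539.20 = $2539.20, still under the $6500 maximum, so no cap applies.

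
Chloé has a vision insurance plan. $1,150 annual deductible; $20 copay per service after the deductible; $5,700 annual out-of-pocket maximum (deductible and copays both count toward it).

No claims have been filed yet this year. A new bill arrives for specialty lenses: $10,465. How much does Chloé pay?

$1,170

The full $1,150 deductible is still open; $1,150 of this bill applies to it.
After the $1,150 deductible portion, $10,465 − $1,150 = $9,315 is subject to the copay.
Copay on this service: $20.
That puts the member's cost at $1,150 + $20 = $1,170 before any cap.
Total out-of-pocket so far would be $0 + $1,170 = $1,170, below the $5,700 cap — no reduction.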